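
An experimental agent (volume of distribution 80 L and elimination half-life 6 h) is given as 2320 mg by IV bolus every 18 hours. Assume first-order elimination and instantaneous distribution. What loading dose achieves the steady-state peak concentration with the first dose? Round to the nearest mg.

2651 mg

f = (1/2)^(18/6) ≈ 0.125000; accumulation ratio R = 1/(1−f) ≈ 1.14286.
Loading dose to hit Cmax,ss on first dose: D_load = D_maint·R ≈ 2320 × 1.14286 ≈ 2651.44 mg.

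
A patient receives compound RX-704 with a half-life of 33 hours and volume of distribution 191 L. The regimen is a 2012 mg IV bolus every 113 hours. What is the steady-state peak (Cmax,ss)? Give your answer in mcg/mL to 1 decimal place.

Over one 113-h interval, 113/33 ≈ 3.4242 half-lives elapse, leaving f ≈ 0.0932 of each dose.
At steady state, accumulation factor R = 1/(1 − e^(−kτ)) ≈ 1.1028.
Single-dose peak C₀ = D/Vd = 2012/191 ≈ 10.534 mcg/mL.
Steady-state peak Cmax,ss = C₀·R ≈ 10.534 × 1.1028 ≈ 11.617 mcg/mL.

11.6 mcg/mL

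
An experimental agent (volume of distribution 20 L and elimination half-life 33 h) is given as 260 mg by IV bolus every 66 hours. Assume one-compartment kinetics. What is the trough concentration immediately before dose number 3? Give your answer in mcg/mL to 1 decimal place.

f = (1/2)^(τ/t½) = (1/2)^(66/33) ≈ 0.2500.
C₀ = D/Vd = 260/20 ≈ 13.000 mcg/mL.
Before the 3rd dose, 2 doses have been given. Superposition: Cmin = C₀·(f + f²).
≈ 13.000 × (0.2500 + 0.0625) ≈ 13.000 × 0.3125 ≈ 4.062 mcg/mL.

4.1 mcg/mL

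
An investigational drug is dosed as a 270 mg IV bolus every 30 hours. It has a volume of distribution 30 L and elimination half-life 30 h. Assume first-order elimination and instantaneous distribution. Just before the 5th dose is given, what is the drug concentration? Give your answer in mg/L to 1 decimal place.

8.4 mg/L

f = (1/2)^(τ/t½) = (1/2)^(30/30) ≈ 0.5000.
C₀ = D/Vd = 270/30 ≈ 9.000 mg/L.
Before the 5th dose, 4 doses have been given. Superposition: Cmin = C₀·(f + f² + … + f^4).
≈ 9.000 × (0.5000 + 0.2500 + 0.1250 + 0.0625) ≈ 9.000 × 0.9375 ≈ 8.438 mg/L.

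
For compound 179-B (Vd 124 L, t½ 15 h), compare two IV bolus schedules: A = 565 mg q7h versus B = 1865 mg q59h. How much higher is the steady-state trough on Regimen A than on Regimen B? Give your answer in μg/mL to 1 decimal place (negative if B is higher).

10.9 μg/mL

Regimen A: f = (1/2)^(7/15) ≈ 0.7236; Cmin,ss = (565/124)·f/(1−f) ≈ 11.929 μg/mL.
Regimen B: f = (1/2)^(59/15) ≈ 0.0655; Cmin,ss = (1865/124)·f/(1−f) ≈ 1.054 μg/mL.
Difference ≈ 11.929 − 1.054 ≈ 10.875 μg/mL.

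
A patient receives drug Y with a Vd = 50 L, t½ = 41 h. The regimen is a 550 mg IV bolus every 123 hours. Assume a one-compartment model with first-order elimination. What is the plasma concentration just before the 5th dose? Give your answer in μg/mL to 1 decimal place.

f = (1/2)^(τ/t½) = (1/2)^(123/41) ≈ 0.1250.
C₀ = D/Vd = 550/50 ≈ 11.000 μg/mL.
Before the 5th dose, 4 doses have been given. Superposition: Cmin = C₀·(f + f² + … + f^4).
≈ 11.000 × (0.1250 + 0.0156 + 0.0020 + 0.0002) ≈ 11.000 × 0.1428 ≈ 1.571 μg/mL.

1.6 μg/mL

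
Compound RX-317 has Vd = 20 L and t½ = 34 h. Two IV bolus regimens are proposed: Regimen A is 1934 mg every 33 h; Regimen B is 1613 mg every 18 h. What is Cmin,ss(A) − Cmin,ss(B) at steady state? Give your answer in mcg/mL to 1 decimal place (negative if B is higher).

Regimen A: f = (1/2)^(33/34) ≈ 0.5103; Cmin,ss = (1934/20)·f/(1−f) ≈ 100.768 mcg/mL.
Regimen B: f = (1/2)^(18/34) ≈ 0.6928; Cmin,ss = (1613/20)·f/(1−f) ≈ 181.883 mcg/mL.
Difference ≈ 100.768 − 181.883 ≈ -81.115 mcg/mL.

-81.1 mcg/mL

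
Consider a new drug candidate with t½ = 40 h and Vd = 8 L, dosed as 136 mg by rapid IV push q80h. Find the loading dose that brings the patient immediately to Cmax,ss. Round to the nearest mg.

181 mg

f = (1/2)^(80/40) ≈ 0.250000; accumulation ratio R = 1/(1−f) ≈ 1.33333.
Loading dose to hit Cmax,ss on first dose: D_load = D_maint·R ≈ 136 × 1.33333 ≈ 181.33 mg.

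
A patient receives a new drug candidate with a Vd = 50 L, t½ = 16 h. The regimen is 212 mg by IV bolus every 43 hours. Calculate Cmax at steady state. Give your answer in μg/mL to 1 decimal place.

k = ln2/t½ = ln2/16 ≈ 0.043322 h⁻¹; fraction remaining f = e^(−kτ) = e^(−0.043322×43) ≈ 0.1552.
At steady state, accumulation factor R = 1/(1 − e^(−kτ)) ≈ 1.1837.
Each bolus raises the concentration by D/Vd = 212/50 ≈ 4.240 μg/mL.
Cmax,ss = C₀/(1 − f) ≈ 4.240/0.8448 ≈ 5.019 μg/mL.

5.0 μg/mL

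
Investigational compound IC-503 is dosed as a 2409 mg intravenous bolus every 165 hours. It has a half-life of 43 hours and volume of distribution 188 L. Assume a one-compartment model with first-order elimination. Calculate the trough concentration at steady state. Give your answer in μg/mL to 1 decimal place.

1.0 μg/mL

k = ln2/t½ = ln2/43 ≈ 0.016120 h⁻¹; fraction remaining f = e^(−kτ) = e^(−0.016120×165) ≈ 0.0700.
Each bolus raises the concentration by D/Vd = 2409/188 ≈ 12.814 μg/mL.
Steady-state trough Cmin,ss = C₀·f/(1−f) ≈ 12.814 × 0.0700/0.9300 ≈ 0.964 μg/mL.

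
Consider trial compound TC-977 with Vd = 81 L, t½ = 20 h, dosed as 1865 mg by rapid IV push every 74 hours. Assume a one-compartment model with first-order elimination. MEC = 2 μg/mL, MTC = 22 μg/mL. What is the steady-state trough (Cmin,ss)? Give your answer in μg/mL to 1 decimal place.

k = ln2/t½ = ln2/20 ≈ 0.034657 h⁻¹; fraction remaining f = e^(−kτ) = e^(−0.034657×74) ≈ 0.0769.
At steady state, accumulation factor R = 1/(1 − e^(−kτ)) ≈ 1.0833.
Each bolus raises the concentration by D/Vd = 1865/81 ≈ 23.025 μg/mL.
Cmax,ss = C₀/(1 − f) ≈ 23.025/0.9231 ≈ 24.943 μg/mL.
Steady-state trough Cmin,ss = Cmax,ss·f ≈ 24.943 × 0.0769 ≈ 1.918 μg/mL.
Trough 1.9 μg/mL vs MEC 2 μg/mL: subtherapeutic.

1.9 μg/mL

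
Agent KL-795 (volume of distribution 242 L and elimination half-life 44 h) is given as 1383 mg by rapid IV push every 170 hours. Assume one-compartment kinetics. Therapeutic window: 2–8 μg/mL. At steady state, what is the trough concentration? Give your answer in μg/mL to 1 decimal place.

0.4 μg/mL

k = ln2/t½ = ln2/44 ≈ 0.015753 h⁻¹; fraction remaining f = e^(−kτ) = e^(−0.015753×170) ≈ 0.0687.
Single-dose peak C₀ = D/Vd = 1383/242 ≈ 5.715 μg/mL.
Steady-state trough Cmin,ss = C₀·f/(1−f) ≈ 5.715 × 0.0687/0.9313 ≈ 0.422 μg/mL.
Trough 0.4 μg/mL vs MEC 2 μg/mL: subtherapeutic.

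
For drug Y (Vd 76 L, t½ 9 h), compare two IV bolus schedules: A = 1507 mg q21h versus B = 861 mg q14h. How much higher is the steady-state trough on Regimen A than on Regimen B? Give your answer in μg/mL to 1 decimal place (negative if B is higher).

Regimen A: f = (1/2)^(21/9) ≈ 0.1984; Cmin,ss = (1507/76)·f/(1−f) ≈ 4.908 μg/mL.
Regimen B: f = (1/2)^(14/9) ≈ 0.3402; Cmin,ss = (861/76)·f/(1−f) ≈ 5.841 μg/mL.
Difference ≈ 4.908 − 5.841 ≈ -0.933 μg/mL.

-0.9 μg/mL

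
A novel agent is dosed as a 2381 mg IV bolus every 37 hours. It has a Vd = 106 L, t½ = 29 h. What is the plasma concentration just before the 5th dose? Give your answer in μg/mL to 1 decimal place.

f = (1/2)^(τ/t½) = (1/2)^(37/29) ≈ 0.4130.
C₀ = D/Vd = 2381/106 ≈ 22.462 μg/mL.
Before the 5th dose, 4 doses have been given. Superposition: Cmin = C₀·(f + f² + … + f^4).
≈ 22.462 × (0.4130 + 0.1706 + 0.0704 + 0.0291) ≈ 22.462 × 0.6831 ≈ 15.344 μg/mL.

15.3 μg/mL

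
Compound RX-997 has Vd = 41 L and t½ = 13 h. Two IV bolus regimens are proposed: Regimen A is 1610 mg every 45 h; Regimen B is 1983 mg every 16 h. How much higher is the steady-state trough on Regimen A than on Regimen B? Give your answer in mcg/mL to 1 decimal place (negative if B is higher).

Regimen A: f = (1/2)^(45/13) ≈ 0.0908; Cmin,ss = (1610/41)·f/(1−f) ≈ 3.922 mcg/mL.
Regimen B: f = (1/2)^(16/13) ≈ 0.4261; Cmin,ss = (1983/41)·f/(1−f) ≈ 35.910 mcg/mL.
Difference ≈ 3.922 − 35.910 ≈ -31.988 mcg/mL.

-32.0 mcg/mL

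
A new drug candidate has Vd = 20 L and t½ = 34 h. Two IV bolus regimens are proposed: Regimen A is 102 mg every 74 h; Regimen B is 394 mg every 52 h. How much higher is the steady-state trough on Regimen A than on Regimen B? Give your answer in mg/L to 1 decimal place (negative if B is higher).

Regimen A: f = (1/2)^(74/34) ≈ 0.2212; Cmin,ss = (102/20)·f/(1−f) ≈ 1.449 mg/L.
Regimen B: f = (1/2)^(52/34) ≈ 0.3464; Cmin,ss = (394/20)·f/(1−f) ≈ 10.441 mg/L.
Difference ≈ 1.449 − 10.441 ≈ -8.992 mg/L.

-9.0 mg/L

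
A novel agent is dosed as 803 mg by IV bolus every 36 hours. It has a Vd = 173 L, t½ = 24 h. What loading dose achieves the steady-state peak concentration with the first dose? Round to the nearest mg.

f = (1/2)^(36/24) ≈ 0.353553; accumulation ratio R = 1/(1−f) ≈ 1.54692.
Loading dose to hit Cmax,ss on first dose: D_load = D_maint·R ≈ 803 × 1.54692 ≈ 1242.18 mg.

1242 mg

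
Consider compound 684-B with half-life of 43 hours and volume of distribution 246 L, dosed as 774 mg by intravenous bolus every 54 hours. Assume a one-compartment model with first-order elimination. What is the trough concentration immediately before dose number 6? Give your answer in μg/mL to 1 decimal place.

2.2 μg/mL

f = (1/2)^(τ/t½) = (1/2)^(54/43) ≈ 0.4188.
C₀ = D/Vd = 774/246 ≈ 3.146 μg/mL.
Before the 6th dose, 5 doses have been given. Superposition: Cmin = C₀·(f + f² + … + f^5).
≈ 3.146 × (0.4188 + 0.1754 + 0.0735 + 0.0308 + 0.0129) ≈ 3.146 × 0.7114 ≈ 2.238 μg/mL.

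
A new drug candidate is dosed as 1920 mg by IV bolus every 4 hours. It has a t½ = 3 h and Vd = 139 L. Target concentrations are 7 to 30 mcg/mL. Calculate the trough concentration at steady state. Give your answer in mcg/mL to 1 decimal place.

9.1 mcg/mL

τ/t½ = 4/3 ≈ 1.3333, so fraction remaining f = (1/2)^(4/3) ≈ 0.3969.
At steady state, accumulation factor R = 1/(1 − e^(−kτ)) ≈ 1.6581.
Single-dose peak C₀ = D/Vd = 1920/139 ≈ 13.813 mcg/mL.
Cmax,ss = C₀/(1 − f) ≈ 13.813/0.6031 ≈ 22.903 mcg/mL.
One interval later, Cmin,ss = Cmax,ss·e^(−kτ) ≈ 22.903 × 0.3969 ≈ 9.090 mcg/mL.
Trough 9.1 mcg/mL vs MEC 7 mcg/mL: adequate.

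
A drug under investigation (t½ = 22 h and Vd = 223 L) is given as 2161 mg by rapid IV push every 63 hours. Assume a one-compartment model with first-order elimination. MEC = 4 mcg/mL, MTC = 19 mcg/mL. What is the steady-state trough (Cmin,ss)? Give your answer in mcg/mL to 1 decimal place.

1.5 mcg/mL

k = ln2/t½ = ln2/22 ≈ 0.031507 h⁻¹; fraction remaining f = e^(−kτ) = e^(−0.031507×63) ≈ 0.1374.
Accumulation ratio R = 1/(1 − f) ≈ 1/0.8626 ≈ 1.1593.
Each bolus raises the concentration by D/Vd = 2161/223 ≈ 9.691 mcg/mL.
Cmax,ss = C₀/(1 − f) ≈ 9.691/0.8626 ≈ 11.235 mcg/mL.
Steady-state trough Cmin,ss = Cmax,ss·f ≈ 11.235 × 0.1374 ≈ 1.544 mcg/mL.
Trough 1.5 mcg/mL vs MEC 4 mcg/mL: subtherapeutic.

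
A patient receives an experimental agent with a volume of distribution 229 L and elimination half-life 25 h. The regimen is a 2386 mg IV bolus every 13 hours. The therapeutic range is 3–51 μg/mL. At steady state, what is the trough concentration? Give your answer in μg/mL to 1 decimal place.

Over one 13-h interval, 13/25 ≈ 0.52 half-lives elapse, leaving f ≈ 0.6974 of each dose.
Accumulation ratio R = 1/(1 − f) ≈ 1/0.3026 ≈ 3.3047.
Each bolus raises the concentration by D/Vd = 2386/229 ≈ 10.419 μg/mL.
Cmax,ss = C₀/(1 − f) ≈ 10.419/0.3026 ≈ 34.432 μg/mL.
One interval later, Cmin,ss = Cmax,ss·e^(−kτ) ≈ 34.432 × 0.6974 ≈ 24.013 μg/mL.
Trough 24.0 μg/mL vs MEC 3 μg/mL: adequate.

24.0 μg/mL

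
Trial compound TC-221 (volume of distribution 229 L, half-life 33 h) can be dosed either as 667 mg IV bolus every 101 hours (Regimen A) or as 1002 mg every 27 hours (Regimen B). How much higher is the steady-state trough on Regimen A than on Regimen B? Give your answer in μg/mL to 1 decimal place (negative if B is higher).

-5.3 μg/mL

Regimen A: f = (1/2)^(101/33) ≈ 0.1199; Cmin,ss = (667/229)·f/(1−f) ≈ 0.397 μg/mL.
Regimen B: f = (1/2)^(27/33) ≈ 0.5672; Cmin,ss = (1002/229)·f/(1−f) ≈ 5.734 μg/mL.
Difference ≈ 0.397 − 5.734 ≈ -5.337 μg/mL.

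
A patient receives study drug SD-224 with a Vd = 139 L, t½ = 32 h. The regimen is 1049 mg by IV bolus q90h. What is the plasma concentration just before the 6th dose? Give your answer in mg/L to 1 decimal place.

1.3 mg/L

f = (1/2)^(τ/t½) = (1/2)^(90/32) ≈ 0.1423.
C₀ = D/Vd = 1049/139 ≈ 7.547 mg/L.
Before the 6th dose, 5 doses have been given. Superposition: Cmin = C₀·(f + f² + … + f^5).
≈ 7.547 × (0.1423 + 0.0202 + 0.0029 + 0.0004 + 0.0001) ≈ 7.547 × 0.1659 ≈ 1.252 mg/L.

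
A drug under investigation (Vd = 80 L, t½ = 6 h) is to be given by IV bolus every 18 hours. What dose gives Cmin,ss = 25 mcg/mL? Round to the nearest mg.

14000 mg

τ/t½ = 18/6 ≈ 3, so f = (1/2)^(18/6) ≈ 0.125000.
Cmin,ss = (D/Vd)·f/(1−f), so D = Cmin,ss·Vd·(1−f)/f.
D = 25 × 80 × (1−f)/f ≈ 25 × 80 × 7.00000 ≈ 14000.00 mg.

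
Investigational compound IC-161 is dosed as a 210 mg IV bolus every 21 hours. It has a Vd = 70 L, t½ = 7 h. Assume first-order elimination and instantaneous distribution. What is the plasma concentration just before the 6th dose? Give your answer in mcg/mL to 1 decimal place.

f = (1/2)^(τ/t½) = (1/2)^(21/7) ≈ 0.1250.
C₀ = D/Vd = 210/70 ≈ 3.000 mcg/mL.
Before the 6th dose, 5 doses have been given. Superposition: Cmin = C₀·(f + f² + … + f^5).
≈ 3.000 × (0.1250 + 0.0156 + 0.0020 + 0.0002 + 0.0000) ≈ 3.000 × 0.1428 ≈ 0.428 mcg/mL.

0.4 mcg/mL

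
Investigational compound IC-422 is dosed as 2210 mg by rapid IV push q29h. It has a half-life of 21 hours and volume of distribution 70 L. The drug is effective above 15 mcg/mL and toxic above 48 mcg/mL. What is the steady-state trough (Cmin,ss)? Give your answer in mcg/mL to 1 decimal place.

19.7 mcg/mL

τ/t½ = 29/21 ≈ 1.381, so fraction remaining f = (1/2)^(29/21) ≈ 0.3840.
Accumulation ratio R = 1/(1 − f) ≈ 1/0.6160 ≈ 1.6234.
Single-dose peak C₀ = D/Vd = 2210/70 ≈ 31.571 mcg/mL.
Steady-state peak Cmax,ss = C₀·R ≈ 31.571 × 1.6234 ≈ 51.252 mcg/mL.
One interval later, Cmin,ss = Cmax,ss·e^(−kτ) ≈ 51.252 × 0.3840 ≈ 19.681 mcg/mL.
Trough 19.7 mcg/mL vs MEC 15 mcg/mL: adequate.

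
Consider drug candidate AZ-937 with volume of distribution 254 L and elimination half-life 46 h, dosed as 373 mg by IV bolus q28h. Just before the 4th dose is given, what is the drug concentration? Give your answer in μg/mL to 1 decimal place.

2.0 μg/mL

f = (1/2)^(τ/t½) = (1/2)^(28/46) ≈ 0.6558.
C₀ = D/Vd = 373/254 ≈ 1.469 μg/mL.
Before the 4th dose, 3 doses have been given. Superposition: Cmin = C₀·(f + f² + … + f^3).
≈ 1.469 × (0.6558 + 0.4301 + 0.2820) ≈ 1.469 × 1.3679 ≈ 2.009 μg/mL.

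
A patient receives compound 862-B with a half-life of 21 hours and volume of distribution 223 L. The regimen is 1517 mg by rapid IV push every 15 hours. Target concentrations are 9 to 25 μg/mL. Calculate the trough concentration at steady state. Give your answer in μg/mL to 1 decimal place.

10.6 μg/mL

τ/t½ = 15/21 ≈ 0.71429, so fraction remaining f = (1/2)^(15/21) ≈ 0.6095.
Single-dose peak C₀ = D/Vd = 1517/223 ≈ 6.803 μg/mL.
Steady-state trough Cmin,ss = C₀·f/(1−f) ≈ 6.803 × 0.6095/0.3905 ≈ 10.618 μg/mL.
Trough 10.6 μg/mL vs MEC 9 μg/mL: adequate.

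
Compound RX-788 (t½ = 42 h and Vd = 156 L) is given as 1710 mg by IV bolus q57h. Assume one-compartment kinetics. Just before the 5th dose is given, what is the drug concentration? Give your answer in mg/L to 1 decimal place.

6.9 mg/L

f = (1/2)^(τ/t½) = (1/2)^(57/42) ≈ 0.3904.
C₀ = D/Vd = 1710/156 ≈ 10.962 mg/L.
Before the 5th dose, 4 doses have been given. Superposition: Cmin = C₀·(f + f² + … + f^4).
≈ 10.962 × (0.3904 + 0.1524 + 0.0595 + 0.0232) ≈ 10.962 × 0.6255 ≈ 6.857 mg/L.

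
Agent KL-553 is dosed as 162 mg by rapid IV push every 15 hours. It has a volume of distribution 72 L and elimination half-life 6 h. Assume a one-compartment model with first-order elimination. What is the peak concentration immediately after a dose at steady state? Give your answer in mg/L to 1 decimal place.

k = ln2/t½ = ln2/6 ≈ 0.115525 h⁻¹; fraction remaining f = e^(−kτ) = e^(−0.115525×15) ≈ 0.1768.
At steady state, accumulation factor R = 1/(1 − e^(−kτ)) ≈ 1.2148.
Each bolus raises the concentration by D/Vd = 162/72 ≈ 2.250 mg/L.
Steady-state peak Cmax,ss = C₀·R ≈ 2.250 × 1.2148 ≈ 2.733 mg/L.

2.7 mg/L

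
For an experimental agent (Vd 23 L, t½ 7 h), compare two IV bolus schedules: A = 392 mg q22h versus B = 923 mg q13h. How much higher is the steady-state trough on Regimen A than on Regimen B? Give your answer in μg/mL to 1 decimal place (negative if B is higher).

-13.1 μg/mL

Regimen A: f = (1/2)^(22/7) ≈ 0.1132; Cmin,ss = (392/23)·f/(1−f) ≈ 2.176 μg/mL.
Regimen B: f = (1/2)^(13/7) ≈ 0.2760; Cmin,ss = (923/23)·f/(1−f) ≈ 15.298 μg/mL.
Difference ≈ 2.176 − 15.298 ≈ -13.122 μg/mL.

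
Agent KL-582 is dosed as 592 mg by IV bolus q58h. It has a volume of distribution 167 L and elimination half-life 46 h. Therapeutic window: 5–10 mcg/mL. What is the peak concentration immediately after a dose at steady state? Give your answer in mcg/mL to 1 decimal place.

k = ln2/t½ = ln2/46 ≈ 0.015068 h⁻¹; fraction remaining f = e^(−kτ) = e^(−0.015068×58) ≈ 0.4173.
At steady state, accumulation factor R = 1/(1 − e^(−kτ)) ≈ 1.7161.
Single-dose peak C₀ = D/Vd = 592/167 ≈ 3.545 mcg/mL.
Steady-state peak Cmax,ss = C₀·R ≈ 3.545 × 1.7161 ≈ 6.084 mcg/mL.
Peak 6.1 mcg/mL vs MTC 10 mcg/mL: below toxic threshold.

6.1 mcg/mL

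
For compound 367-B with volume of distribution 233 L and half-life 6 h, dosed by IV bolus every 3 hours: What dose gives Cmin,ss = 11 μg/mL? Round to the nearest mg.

1062 mg

τ/t½ = 3/6 ≈ 0.5, so f = (1/2)^(3/6) ≈ 0.707107.
Cmin,ss = (D/Vd)·f/(1−f), so D = Cmin,ss·Vd·(1−f)/f.
D = 11 × 233 × (1−f)/f ≈ 11 × 233 × 0.41421 ≈ 1061.62 mg.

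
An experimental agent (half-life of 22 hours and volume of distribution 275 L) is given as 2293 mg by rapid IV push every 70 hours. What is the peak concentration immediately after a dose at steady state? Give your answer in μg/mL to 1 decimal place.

9.4 μg/mL

k = ln2/t½ = ln2/22 ≈ 0.031507 h⁻¹; fraction remaining f = e^(−kτ) = e^(−0.031507×70) ≈ 0.1102.
At steady state, accumulation factor R = 1/(1 − e^(−kτ)) ≈ 1.1238.
Each bolus raises the concentration by D/Vd = 2293/275 ≈ 8.338 μg/mL.
Cmax,ss = C₀/(1 − f) ≈ 8.338/0.8898 ≈ 9.371 μg/mL.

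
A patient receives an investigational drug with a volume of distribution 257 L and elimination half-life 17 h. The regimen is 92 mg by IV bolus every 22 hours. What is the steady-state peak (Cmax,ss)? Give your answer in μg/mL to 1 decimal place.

0.6 μg/mL

Over one 22-h interval, 22/17 ≈ 1.2941 half-lives elapse, leaving f ≈ 0.4078 of each dose.
Accumulation ratio R = 1/(1 − f) ≈ 1/0.5922 ≈ 1.6886.
Each bolus raises the concentration by D/Vd = 92/257 ≈ 0.358 μg/mL.
Steady-state peak Cmax,ss = C₀·R ≈ 0.358 × 1.6886 ≈ 0.605 μg/mL.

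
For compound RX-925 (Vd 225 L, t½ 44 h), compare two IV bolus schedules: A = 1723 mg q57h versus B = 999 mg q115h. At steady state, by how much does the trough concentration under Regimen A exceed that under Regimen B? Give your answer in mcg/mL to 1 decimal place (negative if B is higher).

Regimen A: f = (1/2)^(57/44) ≈ 0.4074; Cmin,ss = (1723/225)·f/(1−f) ≈ 5.265 mcg/mL.
Regimen B: f = (1/2)^(115/44) ≈ 0.1634; Cmin,ss = (999/225)·f/(1−f) ≈ 0.867 mcg/mL.
Difference ≈ 5.265 − 0.867 ≈ 4.398 mcg/mL.

4.4 mcg/mL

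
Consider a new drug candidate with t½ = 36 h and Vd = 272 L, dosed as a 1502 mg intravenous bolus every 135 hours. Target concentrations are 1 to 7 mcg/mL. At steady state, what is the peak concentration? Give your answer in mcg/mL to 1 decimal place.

Over one 135-h interval, 135/36 ≈ 3.75 half-lives elapse, leaving f ≈ 0.0743 of each dose.
At steady state, accumulation factor R = 1/(1 − e^(−kτ)) ≈ 1.0803.
Each bolus raises the concentration by D/Vd = 1502/272 ≈ 5.522 mcg/mL.
Steady-state peak Cmax,ss = C₀·R ≈ 5.522 × 1.0803 ≈ 5.965 mcg/mL.
Peak 6.0 mcg/mL vs MTC 7 mcg/mL: below toxic threshold.

6.0 mcg/mL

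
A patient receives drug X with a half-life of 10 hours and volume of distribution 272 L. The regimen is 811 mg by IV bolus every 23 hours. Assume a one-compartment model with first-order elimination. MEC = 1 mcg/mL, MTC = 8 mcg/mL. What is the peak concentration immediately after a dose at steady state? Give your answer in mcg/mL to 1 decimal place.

3.7 mcg/mL

Over one 23-h interval, 23/10 ≈ 2.3 half-lives elapse, leaving f ≈ 0.2031 of each dose.
Accumulation ratio R = 1/(1 − f) ≈ 1/0.7969 ≈ 1.2549.
Each bolus raises the concentration by D/Vd = 811/272 ≈ 2.982 mcg/mL.
Steady-state peak Cmax,ss = C₀·R ≈ 2.982 × 1.2549 ≈ 3.742 mcg/mL.
Peak 3.7 mcg/mL vs MTC 8 mcg/mL: below toxic threshold.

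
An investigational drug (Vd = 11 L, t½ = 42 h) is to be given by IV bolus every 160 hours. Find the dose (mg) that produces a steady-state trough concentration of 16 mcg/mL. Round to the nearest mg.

2292 mg

τ/t½ = 160/42 ≈ 3.8095, so f = (1/2)^(160/42) ≈ 0.071321.
Cmin,ss = (D/Vd)·f/(1−f), so D = Cmin,ss·Vd·(1−f)/f.
D = 16 × 11 × (1−f)/f ≈ 16 × 11 × 13.02112 ≈ 2291.72 mg.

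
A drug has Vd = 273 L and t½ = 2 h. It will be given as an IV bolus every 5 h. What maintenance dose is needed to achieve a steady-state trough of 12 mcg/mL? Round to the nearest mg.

15256 mg

τ/t½ = 5/2 ≈ 2.5, so f = (1/2)^(5/2) ≈ 0.176777.
Cmin,ss = (D/Vd)·f/(1−f), so D = Cmin,ss·Vd·(1−f)/f.
D = 12 × 273 × (1−f)/f ≈ 12 × 273 × 4.65684 ≈ 15255.81 mg.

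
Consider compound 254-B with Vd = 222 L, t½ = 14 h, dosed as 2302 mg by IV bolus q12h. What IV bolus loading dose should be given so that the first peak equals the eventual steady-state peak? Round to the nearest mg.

5139 mg

f = (1/2)^(12/14) ≈ 0.552045; accumulation ratio R = 1/(1−f) ≈ 2.23237.
Loading dose to hit Cmax,ss on first dose: D_load = D_maint·R ≈ 2302 × 2.23237 ≈ 5138.92 mg.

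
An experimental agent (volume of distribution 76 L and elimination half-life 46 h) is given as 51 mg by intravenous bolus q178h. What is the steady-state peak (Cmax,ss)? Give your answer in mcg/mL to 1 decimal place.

0.7 mcg/mL

τ/t½ = 178/46 ≈ 3.8696, so fraction remaining f = (1/2)^(178/46) ≈ 0.0684.
At steady state, accumulation factor R = 1/(1 − e^(−kτ)) ≈ 1.0734.
Each bolus raises the concentration by D/Vd = 51/76 ≈ 0.671 mcg/mL.
Steady-state peak Cmax,ss = C₀·R ≈ 0.671 × 1.0734 ≈ 0.720 mcg/mL.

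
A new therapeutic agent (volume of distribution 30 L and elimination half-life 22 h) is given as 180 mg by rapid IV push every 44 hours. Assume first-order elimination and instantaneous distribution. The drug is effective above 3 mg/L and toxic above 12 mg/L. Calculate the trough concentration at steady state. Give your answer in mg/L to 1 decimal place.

2.0 mg/L

The dosing interval is 2 half-lives, so f = 2^(−2) = 0.25.
Accumulation ratio R = 1/(1 − f) = 1/0.75 = 4/3.
Single-dose peak C₀ = D/Vd = 180/30 = 6 mg/L.
Steady-state peak Cmax,ss = C₀·R = 6 × 4/3 ≈ 8.000 mg/L.
Steady-state trough Cmin,ss = Cmax,ss·f ≈ 8.000 × 0.25 ≈ 2.000 mg/L.
Trough 2.0 mg/L vs MEC 3 mg/L: subtherapeutic.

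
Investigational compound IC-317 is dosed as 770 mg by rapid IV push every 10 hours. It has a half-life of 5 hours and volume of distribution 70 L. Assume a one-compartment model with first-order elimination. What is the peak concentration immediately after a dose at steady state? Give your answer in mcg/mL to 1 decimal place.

14.7 mcg/mL

The dosing interval is 2 half-lives, so f = 2^(−2) = 0.25.
Accumulation ratio R = 1/(1 − f) = 1/0.75 = 4/3.
Single-dose peak C₀ = D/Vd = 770/70 = 11 mcg/mL.
Steady-state peak Cmax,ss = C₀·R = 11 × 4/3 ≈ 14.667 mcg/mL.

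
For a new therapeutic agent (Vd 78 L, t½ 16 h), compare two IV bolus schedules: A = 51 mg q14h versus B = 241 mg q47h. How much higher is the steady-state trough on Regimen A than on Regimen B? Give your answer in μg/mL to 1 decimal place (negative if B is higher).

Regimen A: f = (1/2)^(14/16) ≈ 0.5453; Cmin,ss = (51/78)·f/(1−f) ≈ 0.784 μg/mL.
Regimen B: f = (1/2)^(47/16) ≈ 0.1305; Cmin,ss = (241/78)·f/(1−f) ≈ 0.464 μg/mL.
Difference ≈ 0.784 − 0.464 ≈ 0.320 μg/mL.

0.3 μg/mL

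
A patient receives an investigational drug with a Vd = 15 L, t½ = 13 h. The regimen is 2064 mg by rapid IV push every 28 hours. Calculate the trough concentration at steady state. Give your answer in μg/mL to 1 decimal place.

Over one 28-h interval, 28/13 ≈ 2.1538 half-lives elapse, leaving f ≈ 0.2247 of each dose.
Single-dose peak C₀ = D/Vd = 2064/15 ≈ 137.600 μg/mL.
Steady-state trough Cmin,ss = C₀·f/(1−f) ≈ 137.600 × 0.2247/0.7753 ≈ 39.880 μg/mL.

39.9 μg/mL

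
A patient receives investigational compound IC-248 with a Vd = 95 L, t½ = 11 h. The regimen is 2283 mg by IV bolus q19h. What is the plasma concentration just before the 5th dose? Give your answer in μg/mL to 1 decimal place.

f = (1/2)^(τ/t½) = (1/2)^(19/11) ≈ 0.3020.
C₀ = D/Vd = 2283/95 ≈ 24.032 μg/mL.
Before the 5th dose, 4 doses have been given. Superposition: Cmin = C₀·(f + f² + … + f^4).
≈ 24.032 × (0.3020 + 0.0912 + 0.0275 + 0.0083) ≈ 24.032 × 0.4290 ≈ 10.310 μg/mL.

10.3 μg/mL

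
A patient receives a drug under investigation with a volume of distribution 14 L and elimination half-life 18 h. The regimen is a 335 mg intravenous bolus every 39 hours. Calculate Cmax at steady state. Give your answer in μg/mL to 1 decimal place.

k = ln2/t½ = ln2/18 ≈ 0.038508 h⁻¹; fraction remaining f = e^(−kτ) = e^(−0.038508×39) ≈ 0.2227.
At steady state, accumulation factor R = 1/(1 − e^(−kτ)) ≈ 1.2865.
Single-dose peak C₀ = D/Vd = 335/14 ≈ 23.929 μg/mL.
Cmax,ss = C₀/(1 − f) ≈ 23.929/0.7773 ≈ 30.785 μg/mL.

30.8 μg/mL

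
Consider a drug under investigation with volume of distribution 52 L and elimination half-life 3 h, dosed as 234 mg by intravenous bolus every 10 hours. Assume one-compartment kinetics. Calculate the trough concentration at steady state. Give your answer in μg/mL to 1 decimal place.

k = ln2/t½ = ln2/3 ≈ 0.231049 h⁻¹; fraction remaining f = e^(−kτ) = e^(−0.231049×10) ≈ 0.0992.
At steady state, accumulation factor R = 1/(1 − e^(−kτ)) ≈ 1.1101.
Each bolus raises the concentration by D/Vd = 234/52 ≈ 4.500 μg/mL.
Cmax,ss = C₀/(1 − f) ≈ 4.500/0.9008 ≈ 4.996 μg/mL.
One interval later, Cmin,ss = Cmax,ss·e^(−kτ) ≈ 4.996 × 0.0992 ≈ 0.496 μg/mL.

0.5 μg/mL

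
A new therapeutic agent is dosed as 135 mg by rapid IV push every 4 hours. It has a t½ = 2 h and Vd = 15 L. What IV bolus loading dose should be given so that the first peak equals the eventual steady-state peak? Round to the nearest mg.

f = (1/2)^(4/2) ≈ 0.250000; accumulation ratio R = 1/(1−f) ≈ 1.33333.
Loading dose to hit Cmax,ss on first dose: D_load = D_maint·R ≈ 135 × 1.33333 ≈ 180.00 mg.

180 mg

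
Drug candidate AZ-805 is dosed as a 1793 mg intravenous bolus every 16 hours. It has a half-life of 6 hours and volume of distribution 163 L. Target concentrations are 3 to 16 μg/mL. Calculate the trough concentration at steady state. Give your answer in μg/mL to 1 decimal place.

k = ln2/t½ = ln2/6 ≈ 0.115525 h⁻¹; fraction remaining f = e^(−kτ) = e^(−0.115525×16) ≈ 0.1575.
Each bolus raises the concentration by D/Vd = 1793/163 ≈ 11.000 μg/mL.
Steady-state trough Cmin,ss = C₀·f/(1−f) ≈ 11.000 × 0.1575/0.8425 ≈ 2.056 μg/mL.
Trough 2.1 μg/mL vs MEC 3 μg/mL: subtherapeutic.

2.1 μg/mL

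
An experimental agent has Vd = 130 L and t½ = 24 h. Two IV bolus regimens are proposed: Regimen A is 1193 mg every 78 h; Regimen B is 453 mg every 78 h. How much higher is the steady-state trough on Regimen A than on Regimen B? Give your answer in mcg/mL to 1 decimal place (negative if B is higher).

0.7 mcg/mL

Regimen A: f = (1/2)^(78/24) ≈ 0.1051; Cmin,ss = (1193/130)·f/(1−f) ≈ 1.078 mcg/mL.
Regimen B: f = (1/2)^(78/24) ≈ 0.1051; Cmin,ss = (453/130)·f/(1−f) ≈ 0.409 mcg/mL.
Difference ≈ 1.078 − 0.409 ≈ 0.669 mcg/mL.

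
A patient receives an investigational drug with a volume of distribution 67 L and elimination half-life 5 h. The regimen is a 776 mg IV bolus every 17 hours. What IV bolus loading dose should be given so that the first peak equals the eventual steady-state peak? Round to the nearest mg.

857 mg

f = (1/2)^(17/5) ≈ 0.094732; accumulation ratio R = 1/(1−f) ≈ 1.10465.
Loading dose to hit Cmax,ss on first dose: D_load = D_maint·R ≈ 776 × 1.10465 ≈ 857.21 mg.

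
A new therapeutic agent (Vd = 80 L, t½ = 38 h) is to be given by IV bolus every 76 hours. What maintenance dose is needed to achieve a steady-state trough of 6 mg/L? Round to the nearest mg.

τ/t½ = 76/38 ≈ 2, so f = (1/2)^(76/38) ≈ 0.250000.
Cmin,ss = (D/Vd)·f/(1−f), so D = Cmin,ss·Vd·(1−f)/f.
D = 6 × 80 × (1−f)/f ≈ 6 × 80 × 3.00000 ≈ 1440.00 mg.

1440 mg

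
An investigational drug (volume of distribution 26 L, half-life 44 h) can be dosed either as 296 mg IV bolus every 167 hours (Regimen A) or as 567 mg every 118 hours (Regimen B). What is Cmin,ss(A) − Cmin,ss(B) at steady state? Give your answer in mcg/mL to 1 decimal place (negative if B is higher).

Regimen A: f = (1/2)^(167/44) ≈ 0.0720; Cmin,ss = (296/26)·f/(1−f) ≈ 0.883 mcg/mL.
Regimen B: f = (1/2)^(118/44) ≈ 0.1558; Cmin,ss = (567/26)·f/(1−f) ≈ 4.025 mcg/mL.
Difference ≈ 0.883 − 4.025 ≈ -3.142 mcg/mL.

-3.1 mcg/mL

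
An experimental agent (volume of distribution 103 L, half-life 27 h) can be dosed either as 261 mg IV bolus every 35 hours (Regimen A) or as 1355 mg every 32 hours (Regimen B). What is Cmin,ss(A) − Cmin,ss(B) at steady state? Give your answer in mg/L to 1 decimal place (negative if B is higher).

-8.6 mg/L

Regimen A: f = (1/2)^(35/27) ≈ 0.4072; Cmin,ss = (261/103)·f/(1−f) ≈ 1.741 mg/L.
Regimen B: f = (1/2)^(32/27) ≈ 0.4398; Cmin,ss = (1355/103)·f/(1−f) ≈ 10.328 mg/L.
Difference ≈ 1.741 − 10.328 ≈ -8.587 mg/L.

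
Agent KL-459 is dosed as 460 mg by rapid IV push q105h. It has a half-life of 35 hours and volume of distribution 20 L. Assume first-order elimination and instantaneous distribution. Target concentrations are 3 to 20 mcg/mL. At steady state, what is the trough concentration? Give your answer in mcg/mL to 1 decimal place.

τ = 105 h = 3 half-lives, so f = (1/2)^3 = 0.125.
Accumulation ratio R = 1/(1 − f) = 1/0.875 = 8/7.
Single-dose peak C₀ = D/Vd = 460/20 = 23 mcg/mL.
Steady-state peak Cmax,ss = C₀·R = 23 × 8/7 ≈ 26.286 mcg/mL.
Steady-state trough Cmin,ss = Cmax,ss·f ≈ 26.286 × 0.125 ≈ 3.286 mcg/mL.
Trough 3.3 mcg/mL vs MEC 3 mcg/mL: adequate.

3.3 mcg/mL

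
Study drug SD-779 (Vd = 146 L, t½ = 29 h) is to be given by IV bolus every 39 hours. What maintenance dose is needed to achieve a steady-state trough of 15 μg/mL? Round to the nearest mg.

τ/t½ = 39/29 ≈ 1.3448, so f = (1/2)^(39/29) ≈ 0.393701.
Cmin,ss = (D/Vd)·f/(1−f), so D = Cmin,ss·Vd·(1−f)/f.
D = 15 × 146 × (1−f)/f ≈ 15 × 146 × 1.54000 ≈ 3372.60 mg.

3373 mg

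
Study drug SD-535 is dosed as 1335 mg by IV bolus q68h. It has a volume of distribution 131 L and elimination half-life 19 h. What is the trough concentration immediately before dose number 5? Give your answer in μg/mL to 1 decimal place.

0.9 μg/mL

f = (1/2)^(τ/t½) = (1/2)^(68/19) ≈ 0.0837.
C₀ = D/Vd = 1335/131 ≈ 10.191 μg/mL.
Before the 5th dose, 4 doses have been given. Superposition: Cmin = C₀·(f + f² + … + f^4).
≈ 10.191 × (0.0837 + 0.0070 + 0.0006 + 0.0000) ≈ 10.191 × 0.0913 ≈ 0.930 μg/mL.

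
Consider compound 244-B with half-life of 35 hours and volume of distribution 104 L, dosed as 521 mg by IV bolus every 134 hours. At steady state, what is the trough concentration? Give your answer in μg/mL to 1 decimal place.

0.4 μg/mL

k = ln2/t½ = ln2/35 ≈ 0.019804 h⁻¹; fraction remaining f = e^(−kτ) = e^(−0.019804×134) ≈ 0.0704.
At steady state, accumulation factor R = 1/(1 − e^(−kτ)) ≈ 1.0757.
Single-dose peak C₀ = D/Vd = 521/104 ≈ 5.010 μg/mL.
Cmax,ss = C₀/(1 − f) ≈ 5.010/0.9296 ≈ 5.389 μg/mL.
Steady-state trough Cmin,ss = Cmax,ss·f ≈ 5.389 × 0.0704 ≈ 0.379 μg/mL.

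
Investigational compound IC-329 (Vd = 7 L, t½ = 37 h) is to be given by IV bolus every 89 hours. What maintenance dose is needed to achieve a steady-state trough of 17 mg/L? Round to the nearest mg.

511 mg

τ/t½ = 89/37 ≈ 2.4054, so f = (1/2)^(89/37) ≈ 0.188756.
Cmin,ss = (D/Vd)·f/(1−f), so D = Cmin,ss·Vd·(1−f)/f.
D = 17 × 7 × (1−f)/f ≈ 17 × 7 × 4.29784 ≈ 511.44 mg.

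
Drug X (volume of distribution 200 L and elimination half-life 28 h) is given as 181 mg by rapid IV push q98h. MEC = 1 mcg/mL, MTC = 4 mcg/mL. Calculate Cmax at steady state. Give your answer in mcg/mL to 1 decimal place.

1.0 mcg/mL

τ/t½ = 98/28 ≈ 3.5, so fraction remaining f = (1/2)^(98/28) ≈ 0.0884.
At steady state, accumulation factor R = 1/(1 − e^(−kτ)) ≈ 1.0970.
Each bolus raises the concentration by D/Vd = 181/200 ≈ 0.905 mcg/mL.
Cmax,ss = C₀/(1 − f) ≈ 0.905/0.9116 ≈ 0.993 mcg/mL.
Peak 1.0 mcg/mL vs MTC 4 mcg/mL: below toxic threshold.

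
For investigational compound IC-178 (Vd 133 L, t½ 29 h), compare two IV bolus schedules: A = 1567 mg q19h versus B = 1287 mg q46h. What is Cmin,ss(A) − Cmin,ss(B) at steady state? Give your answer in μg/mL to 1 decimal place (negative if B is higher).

15.7 μg/mL

Regimen A: f = (1/2)^(19/29) ≈ 0.6350; Cmin,ss = (1567/133)·f/(1−f) ≈ 20.497 μg/mL.
Regimen B: f = (1/2)^(46/29) ≈ 0.3330; Cmin,ss = (1287/133)·f/(1−f) ≈ 4.831 μg/mL.
Difference ≈ 20.497 − 4.831 ≈ 15.666 μg/mL.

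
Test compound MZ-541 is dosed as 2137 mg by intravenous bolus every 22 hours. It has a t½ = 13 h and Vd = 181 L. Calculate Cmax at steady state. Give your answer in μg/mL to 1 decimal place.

k = ln2/t½ = ln2/13 ≈ 0.053319 h⁻¹; fraction remaining f = e^(−kτ) = e^(−0.053319×22) ≈ 0.3094.
Accumulation ratio R = 1/(1 − f) ≈ 1/0.6906 ≈ 1.4480.
Single-dose peak C₀ = D/Vd = 2137/181 ≈ 11.807 μg/mL.
Steady-state peak Cmax,ss = C₀·R ≈ 11.807 × 1.4480 ≈ 17.097 μg/mL.

17.1 μg/mL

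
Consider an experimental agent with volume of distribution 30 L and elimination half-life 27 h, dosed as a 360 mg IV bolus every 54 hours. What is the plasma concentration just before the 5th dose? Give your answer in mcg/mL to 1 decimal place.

f = (1/2)^(τ/t½) = (1/2)^(54/27) ≈ 0.2500.
C₀ = D/Vd = 360/30 ≈ 12.000 mcg/mL.
Before the 5th dose, 4 doses have been given. Superposition: Cmin = C₀·(f + f² + … + f^4).
≈ 12.000 × (0.2500 + 0.0625 + 0.0156 + 0.0039) ≈ 12.000 × 0.3320 ≈ 3.984 mcg/mL.

4.0 mcg/mL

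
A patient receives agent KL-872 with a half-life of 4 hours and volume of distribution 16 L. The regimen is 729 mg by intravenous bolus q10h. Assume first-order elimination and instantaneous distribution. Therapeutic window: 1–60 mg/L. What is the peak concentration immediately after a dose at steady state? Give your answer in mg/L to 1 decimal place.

Over one 10-h interval, 10/4 ≈ 2.5 half-lives elapse, leaving f ≈ 0.1768 of each dose.
Accumulation ratio R = 1/(1 − f) ≈ 1/0.8232 ≈ 1.2148.
Single-dose peak C₀ = D/Vd = 729/16 ≈ 45.562 mg/L.
Steady-state peak Cmax,ss = C₀·R ≈ 45.562 × 1.2148 ≈ 55.349 mg/L.
Peak 55.3 mg/L vs MTC 60 mg/L: below toxic threshold.

55.3 mg/L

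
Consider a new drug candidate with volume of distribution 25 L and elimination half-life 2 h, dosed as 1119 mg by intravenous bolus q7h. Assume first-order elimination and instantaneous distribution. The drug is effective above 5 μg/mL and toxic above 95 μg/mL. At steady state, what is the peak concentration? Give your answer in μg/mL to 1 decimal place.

k = ln2/t½ = ln2/2 ≈ 0.346574 h⁻¹; fraction remaining f = e^(−kτ) = e^(−0.346574×7) ≈ 0.0884.
Accumulation ratio R = 1/(1 − f) ≈ 1/0.9116 ≈ 1.0970.
Single-dose peak C₀ = D/Vd = 1119/25 ≈ 44.760 μg/mL.
Cmax,ss = C₀/(1 − f) ≈ 44.760/0.9116 ≈ 49.100 μg/mL.
Peak 49.1 μg/mL vs MTC 95 μg/mL: below toxic threshold.

49.1 μg/mL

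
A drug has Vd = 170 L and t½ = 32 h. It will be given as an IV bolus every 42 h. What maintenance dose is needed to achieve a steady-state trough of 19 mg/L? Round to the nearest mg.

4792 mg

τ/t½ = 42/32 ≈ 1.3125, so f = (1/2)^(42/32) ≈ 0.402623.
Cmin,ss = (D/Vd)·f/(1−f), so D = Cmin,ss·Vd·(1−f)/f.
D = 19 × 170 × (1−f)/f ≈ 19 × 170 × 1.48371 ≈ 4792.38 mg.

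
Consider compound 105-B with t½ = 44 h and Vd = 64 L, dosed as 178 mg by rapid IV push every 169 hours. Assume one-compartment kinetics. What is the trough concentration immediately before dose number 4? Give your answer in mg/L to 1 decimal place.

f = (1/2)^(τ/t½) = (1/2)^(169/44) ≈ 0.0698.
C₀ = D/Vd = 178/64 ≈ 2.781 mg/L.
Before the 4th dose, 3 doses have been given. Superposition: Cmin = C₀·(f + f² + … + f^3).
≈ 2.781 × (0.0698 + 0.0049 + 0.0003) ≈ 2.781 × 0.0750 ≈ 0.209 mg/L.

0.2 mg/L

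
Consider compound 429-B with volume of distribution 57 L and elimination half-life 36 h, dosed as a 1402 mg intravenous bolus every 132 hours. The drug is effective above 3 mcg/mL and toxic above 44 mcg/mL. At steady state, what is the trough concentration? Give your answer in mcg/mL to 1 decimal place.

Over one 132-h interval, 132/36 ≈ 3.6667 half-lives elapse, leaving f ≈ 0.0787 of each dose.
At steady state, accumulation factor R = 1/(1 − e^(−kτ)) ≈ 1.0854.
Each bolus raises the concentration by D/Vd = 1402/57 ≈ 24.596 mcg/mL.
Steady-state peak Cmax,ss = C₀·R ≈ 24.596 × 1.0854 ≈ 26.696 mcg/mL.
Steady-state trough Cmin,ss = Cmax,ss·f ≈ 26.696 × 0.0787 ≈ 2.101 mcg/mL.
Trough 2.1 mcg/mL vs MEC 3 mcg/mL: subtherapeutic.

2.1 mcg/mL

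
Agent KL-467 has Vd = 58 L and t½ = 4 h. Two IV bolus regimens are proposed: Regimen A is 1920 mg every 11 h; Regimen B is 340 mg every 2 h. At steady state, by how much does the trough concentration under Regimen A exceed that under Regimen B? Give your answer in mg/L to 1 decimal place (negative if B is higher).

-8.4 mg/L

Regimen A: f = (1/2)^(11/4) ≈ 0.1487; Cmin,ss = (1920/58)·f/(1−f) ≈ 5.782 mg/L.
Regimen B: f = (1/2)^(2/4) ≈ 0.7071; Cmin,ss = (340/58)·f/(1−f) ≈ 14.152 mg/L.
Difference ≈ 5.782 − 14.152 ≈ -8.370 mg/L.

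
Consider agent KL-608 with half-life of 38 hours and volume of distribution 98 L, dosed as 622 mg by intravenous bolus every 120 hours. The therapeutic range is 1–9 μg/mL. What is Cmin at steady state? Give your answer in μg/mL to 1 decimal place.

τ/t½ = 120/38 ≈ 3.1579, so fraction remaining f = (1/2)^(120/38) ≈ 0.1120.
Single-dose peak C₀ = D/Vd = 622/98 ≈ 6.347 μg/mL.
Steady-state trough Cmin,ss = C₀·f/(1−f) ≈ 6.347 × 0.1120/0.8880 ≈ 0.801 μg/mL.
Trough 0.8 μg/mL vs MEC 1 μg/mL: subtherapeutic.

0.8 μg/mL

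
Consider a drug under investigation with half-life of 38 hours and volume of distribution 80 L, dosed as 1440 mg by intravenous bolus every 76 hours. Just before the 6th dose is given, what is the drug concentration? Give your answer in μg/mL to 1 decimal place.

f = (1/2)^(τ/t½) = (1/2)^(76/38) ≈ 0.2500.
C₀ = D/Vd = 1440/80 ≈ 18.000 μg/mL.
Before the 6th dose, 5 doses have been given. Superposition: Cmin = C₀·(f + f² + … + f^5).
≈ 18.000 × (0.2500 + 0.0625 + 0.0156 + 0.0039 + 0.0010) ≈ 18.000 × 0.3330 ≈ 5.994 μg/mL.

6.0 μg/mL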